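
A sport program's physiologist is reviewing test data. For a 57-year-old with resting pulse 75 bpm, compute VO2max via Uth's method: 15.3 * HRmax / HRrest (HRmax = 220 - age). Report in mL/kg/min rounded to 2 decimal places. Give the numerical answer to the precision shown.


Step 1: HRmax = 220 - 57 = 163 bpm
Step 2: Ratio = 163 / 75 = 2.1733
Step 3: VO2max = 15.3 * 2.1733 = 33.25 mL/kg/min

33.25 mL/kg/min


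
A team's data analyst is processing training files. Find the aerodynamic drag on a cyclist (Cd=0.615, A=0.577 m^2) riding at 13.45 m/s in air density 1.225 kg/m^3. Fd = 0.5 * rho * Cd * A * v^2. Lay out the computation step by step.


Fd = 0.5 * 1.225 * 0.615 * 0.577 * 13.45^2
= 0.5 * 1.225 * 0.615 * 0.577 * 180.9025
= 39.319 N

39.319 N


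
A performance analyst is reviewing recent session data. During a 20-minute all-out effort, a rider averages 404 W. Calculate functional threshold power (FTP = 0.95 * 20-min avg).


FTP = 0.95 * 404
= 383.8 W

383.8 W


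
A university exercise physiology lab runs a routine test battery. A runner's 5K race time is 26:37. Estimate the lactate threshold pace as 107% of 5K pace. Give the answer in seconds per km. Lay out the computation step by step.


Total race time = 26*60 + 37 = 1597 seconds
5K pace = 1597 / 5 = 319.4 sec/km
LT pace = 319.4 * 1.07 = 341.76 sec/km

341.76 s/km


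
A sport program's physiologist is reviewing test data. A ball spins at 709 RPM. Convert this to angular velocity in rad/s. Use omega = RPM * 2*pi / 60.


omega = 709 * 2 * pi / 60
= 709 * 6.28318531 / 60
= 4454.778 / 60
= 74.246 rad/s

74.246 rad/s


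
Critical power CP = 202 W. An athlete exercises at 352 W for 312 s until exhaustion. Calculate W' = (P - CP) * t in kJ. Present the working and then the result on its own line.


P - CP = 352 - 202 = 150 W
W' = 150 * 312 = 46800 J
= 46800 / 1000 = 46.8 kJ

46.8 kJ


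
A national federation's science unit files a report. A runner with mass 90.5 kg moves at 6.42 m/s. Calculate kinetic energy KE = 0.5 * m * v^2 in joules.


v^2 = 6.42^2 = 41.2164
KE = 0.5 * 90.5 * 41.2164
= 1865.04 J

1865.04 J


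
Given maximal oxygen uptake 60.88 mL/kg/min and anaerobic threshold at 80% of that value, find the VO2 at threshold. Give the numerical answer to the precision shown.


Percentage as decimal = 0.8
VO2 at AT = 60.88 * 0.8 = 48.7 mL/kg/min

48.7 mL/kg/min


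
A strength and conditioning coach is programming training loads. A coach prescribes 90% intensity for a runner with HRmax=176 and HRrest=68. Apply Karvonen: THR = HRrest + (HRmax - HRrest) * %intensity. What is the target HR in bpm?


Heart rate reserve = 176 - 68 = 108
Intensity fraction = 90 / 100 = 0.9
THR = 68 + 108 * 0.9 = 165.2 bpm

165.2 bpm


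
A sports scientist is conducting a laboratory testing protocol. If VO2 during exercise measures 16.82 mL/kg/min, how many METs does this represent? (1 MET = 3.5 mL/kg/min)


METs = VO2 / 3.5 = 16.82 / 3.5 = 4.81

4.81 METs


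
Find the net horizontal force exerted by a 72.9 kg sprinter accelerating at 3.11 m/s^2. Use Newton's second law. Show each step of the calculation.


Newton's second law: F = m * a
F = 72.9 * 3.11 = 226.72 N

226.72 N


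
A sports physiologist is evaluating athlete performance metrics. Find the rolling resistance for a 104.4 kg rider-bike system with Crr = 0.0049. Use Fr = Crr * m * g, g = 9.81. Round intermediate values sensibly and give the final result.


m * g = 104.4 * 9.81 = 1024.164 N
Fr = 0.0049 * 1024.164 = 5.018 N

5.018 N


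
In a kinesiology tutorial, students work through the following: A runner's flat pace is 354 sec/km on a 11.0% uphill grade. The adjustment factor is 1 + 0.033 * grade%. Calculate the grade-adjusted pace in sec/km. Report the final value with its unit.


Factor = 1 + 0.033 * 11.0 = 1.363
Adjusted pace = 354 * 1.363
= 482.5 sec/km

482.5 s/km


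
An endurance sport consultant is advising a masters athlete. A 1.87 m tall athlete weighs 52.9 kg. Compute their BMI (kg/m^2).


height^2 = 3.4969 m^2
BMI = 52.9 / 3.4969 = 15.13 kg/m^2

15.13 kg/m^2


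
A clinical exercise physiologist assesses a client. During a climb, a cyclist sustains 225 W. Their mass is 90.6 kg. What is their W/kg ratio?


Power-to-weight = 225 W / 90.6 kg
= 2.483 W/kg

2.483 W/kg


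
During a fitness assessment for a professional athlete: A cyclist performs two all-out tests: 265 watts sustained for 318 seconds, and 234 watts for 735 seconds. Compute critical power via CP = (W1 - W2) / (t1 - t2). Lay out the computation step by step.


W1 = P1 * t1 = 265 * 318 = 84270 J
W2 = P2 * t2 = 234 * 735 = 171990 J
CP = (84270 - 171990) / (318 - 735)
= 210.36 W

210.36 W


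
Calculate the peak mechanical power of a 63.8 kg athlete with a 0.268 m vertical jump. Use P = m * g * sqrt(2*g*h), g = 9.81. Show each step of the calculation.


First, sqrt(2gh) = sqrt(2 * 9.81 * 0.268)
= sqrt(5.25816) = 2.293068 m/s
Power = 63.8 * 9.81 * 2.293068 = 1435.18 W

1435.18 W


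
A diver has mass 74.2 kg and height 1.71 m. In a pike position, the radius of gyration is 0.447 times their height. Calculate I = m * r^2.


r = 0.447 * 1.71 = 0.76437 m
I = m * r^2 = 74.2 * 0.584261 = 43.352 kg*m^2

43.352 kg*m^2


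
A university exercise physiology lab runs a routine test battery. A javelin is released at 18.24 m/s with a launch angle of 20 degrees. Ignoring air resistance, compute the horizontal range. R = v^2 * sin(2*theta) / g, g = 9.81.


Launch speed squared = 332.6976
sin(2 * 20 deg) = 0.642788
Range = 332.6976 * 0.642788 / 9.81
= 21.8 m

21.8 m


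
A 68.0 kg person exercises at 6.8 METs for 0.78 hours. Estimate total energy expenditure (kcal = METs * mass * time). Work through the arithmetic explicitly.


Energy = METs * mass(kg) * time(h)
= 6.8 * 68.0 * 0.78
= 360.67 kcal

360.67 kcal


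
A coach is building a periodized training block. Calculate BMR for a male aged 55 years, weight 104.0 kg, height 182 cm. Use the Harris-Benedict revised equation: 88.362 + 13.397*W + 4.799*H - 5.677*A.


Substituting values:
W term = 13.397 * 104.0 = 1393.288
H term = 4.799 * 182 = 873.418
A term = 5.677 * 55 = 312.235
BMR = 2042.83 kcal/day

2042.83 kcal/day


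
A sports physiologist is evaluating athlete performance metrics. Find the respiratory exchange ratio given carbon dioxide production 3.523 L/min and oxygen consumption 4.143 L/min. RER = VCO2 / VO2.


VCO2 = 3.523 L/min
VO2 = 4.143 L/min
RER = 3.523 / 4.143 = 0.8503

0.8503


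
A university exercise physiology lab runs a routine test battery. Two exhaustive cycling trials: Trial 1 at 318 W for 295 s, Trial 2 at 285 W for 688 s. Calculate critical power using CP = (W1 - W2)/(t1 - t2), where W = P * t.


W1 = 318 * 295 = 93810 J
W2 = 285 * 688 = 196080 J
CP = (93810 - 196080) / (295 - 688)
= -102270 / -393
= 260.23 W

260.23 W


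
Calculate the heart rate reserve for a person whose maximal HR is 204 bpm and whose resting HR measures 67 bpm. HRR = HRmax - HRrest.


HRmax = 204 bpm
HRrest = 67 bpm
HRR = 204 - 67 = 137 bpm

137 bpm


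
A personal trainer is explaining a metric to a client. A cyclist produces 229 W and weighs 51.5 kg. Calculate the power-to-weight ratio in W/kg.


P/W = power / mass
= 229 / 51.5
= 4.447 W/kg

4.447 W/kg


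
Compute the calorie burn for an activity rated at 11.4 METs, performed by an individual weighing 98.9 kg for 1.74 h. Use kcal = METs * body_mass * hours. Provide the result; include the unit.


Product of METs and mass = 11.4 * 98.9 = 1127.46
Total kcal = 1127.46 * 1.74 = 1961.78 kcal

1961.78 kcal


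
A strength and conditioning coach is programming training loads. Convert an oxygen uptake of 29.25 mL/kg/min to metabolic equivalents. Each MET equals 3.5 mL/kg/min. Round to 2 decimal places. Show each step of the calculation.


One MET = 3.5 mL/kg/min
Number of METs = 29.25 / 3.5
= 8.36 METs

8.36 METs


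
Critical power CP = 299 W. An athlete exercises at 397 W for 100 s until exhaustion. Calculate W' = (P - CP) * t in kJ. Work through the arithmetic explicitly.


P - CP = 397 - 299 = 98 W
W' = 98 * 100 = 9800 J
= 9800 / 1000 = 9.8 kJ

9.8 kJ


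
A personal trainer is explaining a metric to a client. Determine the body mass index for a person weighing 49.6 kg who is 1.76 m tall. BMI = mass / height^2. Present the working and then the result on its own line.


BMI = mass / height^2
= 49.6 / 1.76^2
= 49.6 / 3.0976
= 16.01 kg/m^2

16.01 kg/m^2


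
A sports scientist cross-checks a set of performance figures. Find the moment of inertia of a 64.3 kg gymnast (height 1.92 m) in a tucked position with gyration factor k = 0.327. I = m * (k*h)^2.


Radius of gyration = 0.327 * 1.92 = 0.62784 m
I = 64.3 * 0.62784^2
= 64.3 * 0.394183
= 25.346 kg*m^2

25.346 kg*m^2


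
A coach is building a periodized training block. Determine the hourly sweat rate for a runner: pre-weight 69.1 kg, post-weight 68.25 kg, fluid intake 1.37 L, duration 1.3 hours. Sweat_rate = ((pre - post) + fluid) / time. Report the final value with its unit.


Mass lost = 69.1 - 68.25 = 0.85 kg
Add fluid consumed: 0.85 + 1.37 = 2.22 L total sweat
Sweat rate = 2.22 / 1.3 = 1.708 L/h

1.708 L/h


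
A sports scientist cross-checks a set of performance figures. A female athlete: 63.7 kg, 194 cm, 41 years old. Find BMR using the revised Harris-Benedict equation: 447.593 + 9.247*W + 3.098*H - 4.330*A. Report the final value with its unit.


Intercept = 447.593
Weight contribution = 9.247 * 63.7 = 589.0339
Height contribution = 3.098 * 194 = 601.012
Age contribution = 4.33 * 41 = 177.53
BMR = 447.593 + 589.0339 + 601.012 - 177.53
= 1460.11 kcal/day

1460.11 kcal/day


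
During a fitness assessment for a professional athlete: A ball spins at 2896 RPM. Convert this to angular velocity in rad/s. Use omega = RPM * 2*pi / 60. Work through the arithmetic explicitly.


omega = 2896 * 2 * pi / 60
= 2896 * 6.28318531 / 60
= 18196.105 / 60
= 303.268 rad/s

303.268 rad/s


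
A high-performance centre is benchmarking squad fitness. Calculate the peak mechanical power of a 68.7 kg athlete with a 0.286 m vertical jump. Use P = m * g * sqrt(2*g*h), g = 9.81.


First, sqrt(2gh) = sqrt(2 * 9.81 * 0.286)
= sqrt(5.61132) = 2.368822 m/s
Power = 68.7 * 9.81 * 2.368822 = 1596.46 W

1596.46 W


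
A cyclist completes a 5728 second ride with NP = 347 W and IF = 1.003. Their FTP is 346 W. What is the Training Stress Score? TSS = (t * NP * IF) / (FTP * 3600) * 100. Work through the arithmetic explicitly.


t * NP * IF = 5728 * 347 * 1.003 = 1993578.848
FTP * 3600 = 1245600
TSS = (1993578.848 / 1245600) * 100 = 160.05

160.05 TSS


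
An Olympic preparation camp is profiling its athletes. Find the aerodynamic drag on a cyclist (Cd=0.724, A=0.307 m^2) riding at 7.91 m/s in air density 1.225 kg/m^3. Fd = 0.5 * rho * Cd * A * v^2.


Fd = 0.5 * 1.225 * 0.724 * 0.307 * 7.91^2
= 0.5 * 1.225 * 0.724 * 0.307 * 62.5681
= 8.518 N

8.518 N


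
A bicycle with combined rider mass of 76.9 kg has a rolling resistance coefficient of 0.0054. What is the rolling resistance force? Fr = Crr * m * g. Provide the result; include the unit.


Fr = 0.0054 * 76.9 * 9.81
= 0.41526 * 9.81
= 4.074 N

4.074 N


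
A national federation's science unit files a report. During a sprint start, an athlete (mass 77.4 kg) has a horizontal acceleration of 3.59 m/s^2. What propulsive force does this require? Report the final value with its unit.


Propulsive force = mass * acceleration
= 77.4 kg * 3.59 m/s^2
= 277.87 N

277.87 N


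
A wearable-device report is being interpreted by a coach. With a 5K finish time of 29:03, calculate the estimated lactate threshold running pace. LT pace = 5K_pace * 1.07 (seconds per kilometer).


Race duration = 1743 s for 5 km
Average pace = 1743 / 5 = 348.6 s/km
LT pace = 348.6 * 1.07
= 373.0 s/km

373.0 s/km


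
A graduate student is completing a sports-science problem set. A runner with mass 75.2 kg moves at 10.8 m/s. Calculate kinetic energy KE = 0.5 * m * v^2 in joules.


v^2 = 10.8^2 = 116.64
KE = 0.5 * 75.2 * 116.64
= 4385.66 J

4385.66 J


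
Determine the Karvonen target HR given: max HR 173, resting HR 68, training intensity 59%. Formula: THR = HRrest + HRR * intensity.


HRR = HRmax - HRrest = 173 - 68 = 105
THR = 68 + 105 * 0.59
= 129.95 bpm

129.95 bpm


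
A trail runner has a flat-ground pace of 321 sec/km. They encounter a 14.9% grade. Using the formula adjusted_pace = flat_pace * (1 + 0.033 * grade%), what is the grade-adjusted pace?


Grade factor = 1 + 0.033 * 14.9 = 1.4917
Adjusted = 321 * 1.4917 = 478.84 sec/km

478.84 s/km


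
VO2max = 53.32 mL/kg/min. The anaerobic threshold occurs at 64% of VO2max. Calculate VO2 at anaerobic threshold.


AT fraction = 64 / 100 = 0.64
AT VO2 = 53.32 * 0.64
= 34.12 mL/kg/min

34.12 mL/kg/min


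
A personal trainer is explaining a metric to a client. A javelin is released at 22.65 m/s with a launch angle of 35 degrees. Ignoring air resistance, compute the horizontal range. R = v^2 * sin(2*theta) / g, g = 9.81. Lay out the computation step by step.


Launch speed squared = 513.0225
sin(2 * 35 deg) = 0.939693
Range = 513.0225 * 0.939693 / 9.81
= 49.142 m

49.142 m


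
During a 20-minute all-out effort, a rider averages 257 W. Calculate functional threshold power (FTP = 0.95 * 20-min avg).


FTP = 0.95 * 257
= 244.15 W

244.15 W


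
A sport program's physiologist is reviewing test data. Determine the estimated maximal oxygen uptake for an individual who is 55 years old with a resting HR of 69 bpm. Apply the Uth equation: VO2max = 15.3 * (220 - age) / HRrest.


HRmax = 220 - 55 = 165
VO2max = 15.3 * (165 / 69)
= 15.3 * 2.3913
= 36.59 mL/kg/min

36.59 mL/kg/min


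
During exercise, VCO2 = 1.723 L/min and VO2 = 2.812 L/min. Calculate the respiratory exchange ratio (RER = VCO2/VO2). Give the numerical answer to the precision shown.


RER = VCO2 / VO2
= 1.723 / 2.812
= 0.6127

0.6127


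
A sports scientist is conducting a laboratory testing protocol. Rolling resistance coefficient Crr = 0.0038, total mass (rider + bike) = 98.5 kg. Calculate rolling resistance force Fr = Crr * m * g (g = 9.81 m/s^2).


Fr = Crr * m * g
= 0.0038 * 98.5 * 9.81
= 3.672 N

3.672 N


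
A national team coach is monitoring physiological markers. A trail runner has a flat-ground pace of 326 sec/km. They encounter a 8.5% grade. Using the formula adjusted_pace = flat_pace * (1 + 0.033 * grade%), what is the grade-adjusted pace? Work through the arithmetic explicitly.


Grade factor = 1 + 0.033 * 8.5 = 1.2805
Adjusted = 326 * 1.2805 = 417.44 sec/km

417.44 s/km


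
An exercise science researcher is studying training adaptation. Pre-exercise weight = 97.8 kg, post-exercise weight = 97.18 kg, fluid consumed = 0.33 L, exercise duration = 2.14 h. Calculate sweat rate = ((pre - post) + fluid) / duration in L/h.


Weight loss = 97.8 - 97.18 = 0.62 kg (approx L)
Total sweat = 0.62 + 0.33 = 0.95 L
Sweat rate = 0.95 / 2.14 = 0.444 L/h

0.444 L/h


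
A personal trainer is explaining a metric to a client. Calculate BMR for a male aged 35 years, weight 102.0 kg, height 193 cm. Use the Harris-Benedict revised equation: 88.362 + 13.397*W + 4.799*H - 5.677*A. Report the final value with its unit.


Substituting values:
W term = 13.397 * 102.0 = 1366.494
H term = 4.799 * 193 = 926.207
A term = 5.677 * 35 = 198.695
BMR = 2182.37 kcal/day

2182.37 kcal/day


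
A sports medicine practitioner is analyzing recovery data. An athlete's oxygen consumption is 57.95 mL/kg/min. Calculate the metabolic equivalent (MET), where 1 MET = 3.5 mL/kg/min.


MET = VO2 / 3.5
= 57.95 / 3.5
= 16.56 METs

16.56 METs


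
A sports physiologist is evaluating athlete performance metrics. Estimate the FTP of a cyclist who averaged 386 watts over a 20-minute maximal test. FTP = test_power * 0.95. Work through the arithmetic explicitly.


FTP = 386 * 0.95 = 366.7 W

366.7 W


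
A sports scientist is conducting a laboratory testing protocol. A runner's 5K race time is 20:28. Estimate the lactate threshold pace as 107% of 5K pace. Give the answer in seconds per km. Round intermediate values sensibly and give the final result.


Total race time = 20*60 + 28 = 1228 seconds
5K pace = 1228 / 5 = 245.6 sec/km
LT pace = 245.6 * 1.07 = 262.79 sec/km

262.79 s/km


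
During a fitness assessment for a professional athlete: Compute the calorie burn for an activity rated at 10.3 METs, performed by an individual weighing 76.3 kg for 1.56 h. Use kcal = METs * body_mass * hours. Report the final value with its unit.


Product of METs and mass = 10.3 * 76.3 = 785.89
Total kcal = 785.89 * 1.56 = 1225.99 kcal

1225.99 kcal


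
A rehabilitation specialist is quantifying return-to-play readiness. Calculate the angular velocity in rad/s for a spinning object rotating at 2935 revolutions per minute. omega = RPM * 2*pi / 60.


omega = RPM * 2*pi / 60
= 2935 * 6.28318531 / 60
= 307.352 rad/s

307.352 rad/s


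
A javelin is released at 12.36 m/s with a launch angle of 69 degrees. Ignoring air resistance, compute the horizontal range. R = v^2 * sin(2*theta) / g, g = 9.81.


Launch speed squared = 152.7696
sin(2 * 69 deg) = 0.669131
Range = 152.7696 * 0.669131 / 9.81
= 10.42 m

10.42 m


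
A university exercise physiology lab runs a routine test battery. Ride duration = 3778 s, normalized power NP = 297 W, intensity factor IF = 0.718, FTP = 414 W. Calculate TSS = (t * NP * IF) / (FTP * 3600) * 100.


Numerator = 3778 * 297 * 0.718 = 805643.388
Denominator = 414 * 3600 = 1490400
TSS = 805643.388 / 1490400 * 100
= 54.06

54.06 TSS


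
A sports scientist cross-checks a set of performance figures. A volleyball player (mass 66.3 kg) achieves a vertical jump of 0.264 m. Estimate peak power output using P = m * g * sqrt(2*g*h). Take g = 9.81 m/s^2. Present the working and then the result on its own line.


2 * g * h = 2 * 9.81 * 0.264 = 5.17968
sqrt(5.17968) = 2.275891 m/s
P = 66.3 * 9.81 * 2.275891 = 1480.25 W

1480.25 W


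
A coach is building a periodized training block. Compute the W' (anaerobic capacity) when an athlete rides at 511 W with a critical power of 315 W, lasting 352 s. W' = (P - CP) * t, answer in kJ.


Above-CP power = 196 W
Duration = 352 s
W' = 196 * 352 = 68992 J
Convert: 68992 / 1000 = 68.992 kJ

68.992 kJ


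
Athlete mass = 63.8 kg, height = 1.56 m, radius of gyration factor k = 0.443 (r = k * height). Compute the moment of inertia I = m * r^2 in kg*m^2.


r = k * height = 0.443 * 1.56 = 0.69108 m
r^2 = 0.69108^2 = 0.477592
I = 63.8 * 0.477592 = 30.47 kg*m^2

30.47 kg*m^2


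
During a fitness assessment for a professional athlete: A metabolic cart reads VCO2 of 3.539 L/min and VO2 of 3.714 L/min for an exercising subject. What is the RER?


RER = VCO2 / VO2 = 3.539 / 3.714 = 0.9529

0.9529


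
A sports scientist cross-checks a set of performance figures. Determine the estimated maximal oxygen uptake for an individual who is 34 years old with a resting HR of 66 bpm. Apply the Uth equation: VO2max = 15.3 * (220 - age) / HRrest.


HRmax = 220 - 34 = 186
VO2max = 15.3 * (186 / 66)
= 15.3 * 2.8182
= 43.12 mL/kg/min

43.12 mL/kg/min


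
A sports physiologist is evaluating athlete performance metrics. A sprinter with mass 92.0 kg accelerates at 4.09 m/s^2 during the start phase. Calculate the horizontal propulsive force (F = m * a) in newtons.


F = m * a
= 92.0 * 4.09
= 376.28 N

376.28 N


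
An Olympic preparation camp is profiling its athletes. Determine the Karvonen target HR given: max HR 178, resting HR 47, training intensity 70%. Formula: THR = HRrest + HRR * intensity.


HRR = HRmax - HRrest = 178 - 47 = 131
THR = 47 + 131 * 0.7
= 138.7 bpm

138.7 bpm


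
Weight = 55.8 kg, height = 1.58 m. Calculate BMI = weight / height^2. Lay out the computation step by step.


height^2 = 1.58^2 = 2.4964
BMI = 55.8 / 2.4964 = 22.35 kg/m^2

22.35 kg/m^2


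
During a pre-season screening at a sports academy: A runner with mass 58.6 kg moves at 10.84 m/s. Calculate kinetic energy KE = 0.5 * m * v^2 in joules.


v^2 = 10.84^2 = 117.5056
KE = 0.5 * 58.6 * 117.5056
= 3442.91 J

3442.91 J


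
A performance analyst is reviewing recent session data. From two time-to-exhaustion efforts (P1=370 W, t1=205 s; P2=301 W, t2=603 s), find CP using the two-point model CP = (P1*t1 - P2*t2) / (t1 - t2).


Work in trial 1 = 75850 J
Work in trial 2 = 181503 J
Delta work = -105653 J
Delta time = -398 s
CP = -105653 / -398 = 265.46 W

265.46 W


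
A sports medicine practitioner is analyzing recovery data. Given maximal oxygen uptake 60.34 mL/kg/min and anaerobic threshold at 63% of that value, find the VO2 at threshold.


Percentage as decimal = 0.63
VO2 at AT = 60.34 * 0.63 = 38.01 mL/kg/min

38.01 mL/kg/min


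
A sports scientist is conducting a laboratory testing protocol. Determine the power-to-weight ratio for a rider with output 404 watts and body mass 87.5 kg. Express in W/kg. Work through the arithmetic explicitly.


P/W = 404 / 87.5 = 4.617 W/kg

4.617 W/kg


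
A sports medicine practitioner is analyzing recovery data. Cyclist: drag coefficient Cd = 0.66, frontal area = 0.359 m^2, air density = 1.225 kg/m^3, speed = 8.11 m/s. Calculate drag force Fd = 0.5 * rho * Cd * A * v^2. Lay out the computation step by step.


v^2 = 8.11^2 = 65.7721
Fd = 0.5 * 1.225 * 0.66 * 0.359 * 65.7721
= 9.545 N

9.545 N


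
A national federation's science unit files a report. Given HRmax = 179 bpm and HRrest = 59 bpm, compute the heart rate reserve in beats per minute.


Heart rate reserve = maximum HR minus resting HR
HRR = 179 - 59 = 120 bpm

120 bpm


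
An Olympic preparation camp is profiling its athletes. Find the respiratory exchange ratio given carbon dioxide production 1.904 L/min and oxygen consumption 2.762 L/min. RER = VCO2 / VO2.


VCO2 = 1.904 L/min
VO2 = 2.762 L/min
RER = 1.904 / 2.762 = 0.6894

0.6894


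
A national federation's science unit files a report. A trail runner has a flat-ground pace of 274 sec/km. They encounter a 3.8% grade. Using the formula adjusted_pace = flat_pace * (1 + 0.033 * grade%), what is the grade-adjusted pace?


Grade factor = 1 + 0.033 * 3.8 = 1.1254
Adjusted = 274 * 1.1254 = 308.36 sec/km

308.36 s/km


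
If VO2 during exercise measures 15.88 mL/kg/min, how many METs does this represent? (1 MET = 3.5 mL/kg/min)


METs = VO2 / 3.5 = 15.88 / 3.5 = 4.54

4.54 METs


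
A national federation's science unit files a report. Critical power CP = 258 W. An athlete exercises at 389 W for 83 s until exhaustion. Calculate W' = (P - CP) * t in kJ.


P - CP = 389 - 258 = 131 W
W' = 131 * 83 = 10873 J
= 10873 / 1000 = 10.873 kJ

10.873 kJ


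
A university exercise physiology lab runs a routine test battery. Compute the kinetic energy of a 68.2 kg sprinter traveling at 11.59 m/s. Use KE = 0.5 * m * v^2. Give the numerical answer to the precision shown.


Velocity squared = 134.3281
KE = 0.5 * 68.2 * 134.3281 = 4580.59 J

4580.59 J


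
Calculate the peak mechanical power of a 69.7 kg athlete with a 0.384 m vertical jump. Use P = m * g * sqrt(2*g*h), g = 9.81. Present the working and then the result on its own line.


First, sqrt(2gh) = sqrt(2 * 9.81 * 0.384)
= sqrt(7.53408) = 2.744828 m/s
Power = 69.7 * 9.81 * 2.744828 = 1876.8 W

1876.8 W


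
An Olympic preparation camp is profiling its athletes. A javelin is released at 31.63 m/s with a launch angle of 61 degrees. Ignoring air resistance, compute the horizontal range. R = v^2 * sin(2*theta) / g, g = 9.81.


Launch speed squared = 1000.4569
sin(2 * 61 deg) = 0.848048
Range = 1000.4569 * 0.848048 / 9.81
= 86.487 m

86.487 m


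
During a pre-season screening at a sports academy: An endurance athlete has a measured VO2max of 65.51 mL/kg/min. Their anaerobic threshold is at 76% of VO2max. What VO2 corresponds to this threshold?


Anaerobic threshold VO2 = VO2max * 76%
= 65.51 * 0.76
= 49.79 mL/kg/min

49.79 mL/kg/min


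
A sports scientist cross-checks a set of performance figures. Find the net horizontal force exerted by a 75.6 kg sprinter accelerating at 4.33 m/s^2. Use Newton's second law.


Newton's second law: F = m * a
F = 75.6 * 4.33 = 327.35 N

327.35 N


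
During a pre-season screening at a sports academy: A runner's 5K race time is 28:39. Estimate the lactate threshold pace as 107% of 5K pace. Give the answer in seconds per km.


Total race time = 28*60 + 39 = 1719 seconds
5K pace = 1719 / 5 = 343.8 sec/km
LT pace = 343.8 * 1.07 = 367.87 sec/km

367.87 s/km


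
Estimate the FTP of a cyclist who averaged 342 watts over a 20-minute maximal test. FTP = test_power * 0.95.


FTP = 342 * 0.95 = 324.9 W

324.9 W


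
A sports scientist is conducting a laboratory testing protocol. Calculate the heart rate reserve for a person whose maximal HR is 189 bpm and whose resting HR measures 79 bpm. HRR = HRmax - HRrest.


HRmax = 189 bpm
HRrest = 79 bpm
HRR = 189 - 79 = 110 bpm

110 bpm


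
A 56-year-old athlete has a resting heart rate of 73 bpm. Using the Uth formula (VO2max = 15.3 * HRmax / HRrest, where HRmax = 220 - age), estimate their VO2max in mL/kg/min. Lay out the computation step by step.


HRmax = 220 - 56 = 164 bpm
Ratio = HRmax / HRrest = 164 / 73 = 2.2466
VO2max = 15.3 * 2.2466 = 34.37 mL/kg/min

34.37 mL/kg/min


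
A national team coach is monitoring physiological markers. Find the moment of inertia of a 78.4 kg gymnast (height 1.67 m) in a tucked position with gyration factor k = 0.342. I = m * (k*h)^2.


Radius of gyration = 0.342 * 1.67 = 0.57114 m
I = 78.4 * 0.57114^2
= 78.4 * 0.326201
= 25.574 kg*m^2

25.574 kg*m^2


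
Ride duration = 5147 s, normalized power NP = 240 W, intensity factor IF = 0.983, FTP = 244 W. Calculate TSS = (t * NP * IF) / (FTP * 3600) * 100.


Numerator = 5147 * 240 * 0.983 = 1214280.24
Denominator = 244 * 3600 = 878400
TSS = 1214280.24 / 878400 * 100
= 138.24

138.24 TSS


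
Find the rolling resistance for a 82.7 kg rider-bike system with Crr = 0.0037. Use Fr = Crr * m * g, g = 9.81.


m * g = 82.7 * 9.81 = 811.287 N
Fr = 0.0037 * 811.287 = 3.002 N

3.002 N


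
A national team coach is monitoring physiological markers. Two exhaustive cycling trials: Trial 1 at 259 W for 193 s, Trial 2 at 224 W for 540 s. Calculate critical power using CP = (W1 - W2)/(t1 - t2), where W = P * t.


W1 = 259 * 193 = 49987 J
W2 = 224 * 540 = 120960 J
CP = (49987 - 120960) / (193 - 540)
= -70973 / -347
= 204.53 W

204.53 W


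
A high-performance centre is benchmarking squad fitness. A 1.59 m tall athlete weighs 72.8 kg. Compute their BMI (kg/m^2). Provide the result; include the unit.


height^2 = 2.5281 m^2
BMI = 72.8 / 2.5281 = 28.8 kg/m^2

28.8 kg/m^2


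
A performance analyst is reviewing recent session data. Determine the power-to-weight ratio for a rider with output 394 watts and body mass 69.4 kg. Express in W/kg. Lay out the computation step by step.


P/W = 394 / 69.4 = 5.677 W/kg

5.677 W/kg


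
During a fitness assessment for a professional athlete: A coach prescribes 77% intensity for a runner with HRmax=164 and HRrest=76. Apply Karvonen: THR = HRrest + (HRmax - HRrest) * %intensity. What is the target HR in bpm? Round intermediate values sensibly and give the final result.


Heart rate reserve = 164 - 76 = 88
Intensity fraction = 77 / 100 = 0.77
THR = 76 + 88 * 0.77 = 143.76 bpm

143.76 bpm


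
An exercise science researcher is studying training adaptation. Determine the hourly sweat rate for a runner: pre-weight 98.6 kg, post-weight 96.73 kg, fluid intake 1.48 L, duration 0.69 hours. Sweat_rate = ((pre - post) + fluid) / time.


Mass lost = 98.6 - 96.73 = 1.87 kg
Add fluid consumed: 1.87 + 1.48 = 3.35 L total sweat
Sweat rate = 3.35 / 0.69 = 4.855 L/h

4.855 L/h


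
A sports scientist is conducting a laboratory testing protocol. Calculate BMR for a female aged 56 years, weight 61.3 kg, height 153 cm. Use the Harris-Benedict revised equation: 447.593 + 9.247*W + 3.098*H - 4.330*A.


Substituting values:
W term = 9.247 * 61.3 = 566.8411
H term = 3.098 * 153 = 473.994
A term = 4.330 * 56 = 242.48
BMR = 1245.95 kcal/day

1245.95 kcal/day


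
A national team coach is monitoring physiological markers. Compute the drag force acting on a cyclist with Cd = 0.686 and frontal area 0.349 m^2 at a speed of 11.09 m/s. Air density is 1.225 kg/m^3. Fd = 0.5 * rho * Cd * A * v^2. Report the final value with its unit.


Step 1: v^2 = 122.9881
Step 2: Fd = 0.5 * 1.225 * 0.686 * 0.349 * 122.9881
= 18.035 N

18.035 N


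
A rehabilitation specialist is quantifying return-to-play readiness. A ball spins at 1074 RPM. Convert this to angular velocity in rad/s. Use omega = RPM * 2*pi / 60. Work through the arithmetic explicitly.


omega = 1074 * 2 * pi / 60
= 1074 * 6.28318531 / 60
= 6748.141 / 60
= 112.469 rad/s

112.469 rad/s


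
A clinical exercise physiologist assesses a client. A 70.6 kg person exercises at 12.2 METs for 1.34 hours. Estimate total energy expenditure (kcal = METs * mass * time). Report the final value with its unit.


Energy = METs * mass(kg) * time(h)
= 12.2 * 70.6 * 1.34
= 1154.17 kcal

1154.17 kcal


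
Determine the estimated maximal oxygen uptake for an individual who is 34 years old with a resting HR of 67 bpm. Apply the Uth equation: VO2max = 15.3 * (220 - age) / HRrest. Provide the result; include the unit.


HRmax = 220 - 34 = 186
VO2max = 15.3 * (186 / 67)
= 15.3 * 2.7761
= 42.47 mL/kg/min

42.47 mL/kg/min


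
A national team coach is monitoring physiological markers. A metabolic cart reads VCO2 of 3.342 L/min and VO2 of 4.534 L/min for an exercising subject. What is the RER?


RER = VCO2 / VO2 = 3.342 / 4.534 = 0.7371

0.7371


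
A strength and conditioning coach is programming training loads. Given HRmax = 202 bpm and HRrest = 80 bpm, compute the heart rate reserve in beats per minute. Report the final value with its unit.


Heart rate reserve = maximum HR minus resting HR
HRR = 202 - 80 = 122 bpm

122 bpm


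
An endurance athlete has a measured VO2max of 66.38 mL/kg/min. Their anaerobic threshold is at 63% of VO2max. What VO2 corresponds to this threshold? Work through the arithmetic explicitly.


Anaerobic threshold VO2 = VO2max * 63%
= 66.38 * 0.63
= 41.82 mL/kg/min

41.82 mL/kg/min


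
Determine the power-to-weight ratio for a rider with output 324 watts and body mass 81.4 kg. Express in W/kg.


P/W = 324 / 81.4 = 3.98 W/kg

3.98 W/kg


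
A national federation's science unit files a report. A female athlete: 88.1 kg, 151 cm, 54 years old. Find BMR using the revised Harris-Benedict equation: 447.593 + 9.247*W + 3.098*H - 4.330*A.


Intercept = 447.593
Weight contribution = 9.247 * 88.1 = 814.6607
Height contribution = 3.098 * 151 = 467.798
Age contribution = 4.33 * 54 = 233.82
BMR = 447.593 + 814.6607 + 467.798 - 233.82
= 1496.23 kcal/day

1496.23 kcal/day


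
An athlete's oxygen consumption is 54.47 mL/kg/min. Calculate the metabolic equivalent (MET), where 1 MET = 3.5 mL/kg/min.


MET = VO2 / 3.5
= 54.47 / 3.5
= 15.56 METs

15.56 METs


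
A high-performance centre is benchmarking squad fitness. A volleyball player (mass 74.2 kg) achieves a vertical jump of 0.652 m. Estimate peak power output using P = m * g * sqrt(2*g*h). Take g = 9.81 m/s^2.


2 * g * h = 2 * 9.81 * 0.652 = 12.79224
sqrt(12.79224) = 3.576624 m/s
P = 74.2 * 9.81 * 3.576624 = 2603.43 W

2603.43 W


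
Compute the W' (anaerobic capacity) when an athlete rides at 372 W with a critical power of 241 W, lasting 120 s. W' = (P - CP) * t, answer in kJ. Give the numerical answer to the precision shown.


Above-CP power = 131 W
Duration = 120 s
W' = 131 * 120 = 15720 J
Convert: 15720 / 1000 = 15.72 kJ

15.72 kJ


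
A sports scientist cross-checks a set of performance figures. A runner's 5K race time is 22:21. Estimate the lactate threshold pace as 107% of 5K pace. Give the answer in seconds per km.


Total race time = 22*60 + 21 = 1341 seconds
5K pace = 1341 / 5 = 268.2 sec/km
LT pace = 268.2 * 1.07 = 286.97 sec/km

286.97 s/km


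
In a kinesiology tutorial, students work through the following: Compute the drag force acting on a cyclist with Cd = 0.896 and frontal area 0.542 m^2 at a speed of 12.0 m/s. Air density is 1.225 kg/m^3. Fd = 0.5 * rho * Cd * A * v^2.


Step 1: v^2 = 144.0
Step 2: Fd = 0.5 * 1.225 * 0.896 * 0.542 * 144.0
= 42.833 N

42.833 N


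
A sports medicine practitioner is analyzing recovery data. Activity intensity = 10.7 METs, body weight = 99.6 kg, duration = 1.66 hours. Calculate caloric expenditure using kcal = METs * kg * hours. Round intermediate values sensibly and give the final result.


kcal = 10.7 * 99.6 * 1.66
= 1065.72 * 1.66
= 1769.1 kcal

1769.1 kcal


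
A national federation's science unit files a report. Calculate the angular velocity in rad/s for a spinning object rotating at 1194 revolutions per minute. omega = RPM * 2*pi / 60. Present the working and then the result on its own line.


omega = RPM * 2*pi / 60
= 1194 * 6.28318531 / 60
= 125.035 rad/s

125.035 rad/s


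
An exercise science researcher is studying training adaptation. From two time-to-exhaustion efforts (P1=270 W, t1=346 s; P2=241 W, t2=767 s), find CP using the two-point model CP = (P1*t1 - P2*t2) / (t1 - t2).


Work in trial 1 = 93420 J
Work in trial 2 = 184847 J
Delta work = -91427 J
Delta time = -421 s
CP = -91427 / -421 = 217.17 W

217.17 W


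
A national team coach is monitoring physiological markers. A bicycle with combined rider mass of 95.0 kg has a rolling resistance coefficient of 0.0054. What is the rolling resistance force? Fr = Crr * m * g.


Fr = 0.0054 * 95.0 * 9.81
= 0.513 * 9.81
= 5.033 N

5.033 N


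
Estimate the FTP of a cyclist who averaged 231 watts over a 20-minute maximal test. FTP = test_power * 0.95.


FTP = 231 * 0.95 = 219.45 W

219.45 W


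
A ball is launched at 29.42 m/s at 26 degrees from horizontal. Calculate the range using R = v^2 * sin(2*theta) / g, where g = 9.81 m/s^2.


sin(2 * 26) = sin(52) = 0.788011
v^2 = 29.42^2 = 865.5364
R = 865.5364 * 0.788011 / 9.81
= 69.526 m

69.526 m


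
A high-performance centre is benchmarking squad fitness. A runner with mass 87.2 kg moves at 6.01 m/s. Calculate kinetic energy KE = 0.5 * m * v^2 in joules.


v^2 = 6.01^2 = 36.1201
KE = 0.5 * 87.2 * 36.1201
= 1574.84 J

1574.84 J


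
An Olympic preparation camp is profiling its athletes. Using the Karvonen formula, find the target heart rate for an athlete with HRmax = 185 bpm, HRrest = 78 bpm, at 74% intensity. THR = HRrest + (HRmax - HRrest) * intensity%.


HRR = 185 - 78 = 107
THR = 78 + 107 * 0.74
= 78 + 79.18
= 157.18 bpm

157.18 bpm


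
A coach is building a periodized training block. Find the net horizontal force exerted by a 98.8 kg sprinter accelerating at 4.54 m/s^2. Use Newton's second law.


Newton's second law: F = m * a
F = 98.8 * 4.54 = 448.55 N

448.55 N


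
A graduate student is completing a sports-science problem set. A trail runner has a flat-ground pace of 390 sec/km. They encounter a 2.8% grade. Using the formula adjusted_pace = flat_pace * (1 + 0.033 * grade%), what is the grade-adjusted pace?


Grade factor = 1 + 0.033 * 2.8 = 1.0924
Adjusted = 390 * 1.0924 = 426.04 sec/km

426.04 s/km


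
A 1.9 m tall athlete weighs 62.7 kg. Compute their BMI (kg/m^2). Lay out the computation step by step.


height^2 = 3.61 m^2
BMI = 62.7 / 3.61 = 17.37 kg/m^2

17.37 kg/m^2


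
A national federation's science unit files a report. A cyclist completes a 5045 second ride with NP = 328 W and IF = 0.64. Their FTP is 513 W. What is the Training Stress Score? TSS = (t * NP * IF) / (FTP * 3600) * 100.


t * NP * IF = 5045 * 328 * 0.64 = 1059046.4
FTP * 3600 = 1846800
TSS = (1059046.4 / 1846800) * 100 = 57.34

57.34 TSS


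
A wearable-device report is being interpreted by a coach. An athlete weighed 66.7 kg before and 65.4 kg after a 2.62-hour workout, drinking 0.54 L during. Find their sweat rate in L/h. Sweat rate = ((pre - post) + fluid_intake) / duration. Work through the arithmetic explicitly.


Body mass change = 1.3 kg
Total sweat loss = 1.3 + 0.54 = 1.84 L
Rate = 1.84 / 2.62 = 0.702 L/h

0.702 L/h


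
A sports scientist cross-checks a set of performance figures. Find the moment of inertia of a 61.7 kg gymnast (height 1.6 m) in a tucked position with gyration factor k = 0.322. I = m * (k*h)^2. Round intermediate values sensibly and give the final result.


Radius of gyration = 0.322 * 1.6 = 0.5152 m
I = 61.7 * 0.5152^2
= 61.7 * 0.265431
= 16.377 kg*m^2

16.377 kg*m^2


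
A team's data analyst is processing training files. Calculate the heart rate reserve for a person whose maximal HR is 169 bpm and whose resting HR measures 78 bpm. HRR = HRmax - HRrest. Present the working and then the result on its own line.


HRmax = 169 bpm
HRrest = 78 bpm
HRR = 169 - 78 = 91 bpm

91 bpm


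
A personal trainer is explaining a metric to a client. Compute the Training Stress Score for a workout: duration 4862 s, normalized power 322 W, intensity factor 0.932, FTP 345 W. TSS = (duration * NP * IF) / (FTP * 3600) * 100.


Product = 4862 * 322 * 0.932 = 1459105.648
Base = 345 * 3600 = 1242000
TSS = 1459105.648 / 1242000 * 100 = 117.48

117.48 TSS


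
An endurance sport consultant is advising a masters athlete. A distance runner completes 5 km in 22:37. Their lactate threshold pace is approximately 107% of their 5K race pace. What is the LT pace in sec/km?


Convert to seconds: 22 min 37 s = 1357 s
Pace per km = 1357 / 5 = 271.4 s/km
LT pace = 271.4 * 1.07 = 290.4 s/km

290.4 s/km


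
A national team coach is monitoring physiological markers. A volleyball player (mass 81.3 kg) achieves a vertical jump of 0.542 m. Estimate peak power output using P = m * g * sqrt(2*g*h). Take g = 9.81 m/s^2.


2 * g * h = 2 * 9.81 * 0.542 = 10.63404
sqrt(10.63404) = 3.260988 m/s
P = 81.3 * 9.81 * 3.260988 = 2600.81 W

2600.81 W


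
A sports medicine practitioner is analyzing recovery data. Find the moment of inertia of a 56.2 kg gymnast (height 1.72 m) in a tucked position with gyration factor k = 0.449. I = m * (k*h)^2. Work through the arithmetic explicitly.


Radius of gyration = 0.449 * 1.72 = 0.77228 m
I = 56.2 * 0.77228^2
= 56.2 * 0.596416
= 33.519 kg*m^2

33.519 kg*m^2


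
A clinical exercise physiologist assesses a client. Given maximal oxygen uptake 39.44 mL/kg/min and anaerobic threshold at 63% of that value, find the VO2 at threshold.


Percentage as decimal = 0.63
VO2 at AT = 39.44 * 0.63 = 24.85 mL/kg/min

24.85 mL/kg/min


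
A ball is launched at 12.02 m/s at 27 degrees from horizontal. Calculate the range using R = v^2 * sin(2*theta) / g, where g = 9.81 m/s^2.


sin(2 * 27) = sin(54) = 0.809017
v^2 = 12.02^2 = 144.4804
R = 144.4804 * 0.809017 / 9.81
= 11.915 m

11.915 m


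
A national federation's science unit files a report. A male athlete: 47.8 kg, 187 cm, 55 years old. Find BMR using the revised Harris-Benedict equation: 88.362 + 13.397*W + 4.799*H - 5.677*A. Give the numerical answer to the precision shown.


Intercept = 88.362
Weight contribution = 13.397 * 47.8 = 640.3766
Height contribution = 4.799 * 187 = 897.413
Age contribution = 5.677 * 55 = 312.235
BMR = 88.362 + 640.3766 + 897.413 - 312.235
= 1313.92 kcal/day

1313.92 kcal/day


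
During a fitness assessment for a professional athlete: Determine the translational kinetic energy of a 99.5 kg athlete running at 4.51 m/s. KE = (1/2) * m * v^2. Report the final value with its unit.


KE = 0.5 * m * v^2
= 0.5 * 99.5 * 4.51^2
= 0.5 * 99.5 * 20.3401
= 1011.92 J

1011.92 J


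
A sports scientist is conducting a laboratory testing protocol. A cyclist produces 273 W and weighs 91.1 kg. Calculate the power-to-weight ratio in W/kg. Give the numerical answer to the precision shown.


P/W = power / mass
= 273 / 91.1
= 2.997 W/kg

2.997 W/kg
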